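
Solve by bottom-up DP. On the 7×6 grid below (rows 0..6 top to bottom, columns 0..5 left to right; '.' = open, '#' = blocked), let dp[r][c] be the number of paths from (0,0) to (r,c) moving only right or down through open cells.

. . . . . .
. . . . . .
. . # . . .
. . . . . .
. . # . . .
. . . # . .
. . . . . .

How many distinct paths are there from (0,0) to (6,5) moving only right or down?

r\c   0   1   2   3   4   5
  0   1   1   1   1   1   1
  1   1   2   3   4   5   6
  2   1   3   0   4   9  15
  3   1   4   4   8  17  32
  4   1   5   0   8  25  57
  5   1   6   6   0  25  82
  6   1   7  13  13  38 120

120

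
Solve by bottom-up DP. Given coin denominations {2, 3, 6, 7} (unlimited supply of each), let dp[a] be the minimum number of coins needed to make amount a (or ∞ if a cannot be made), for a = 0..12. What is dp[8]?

 a  0  1  2  3  4  5  6  7  8  9 10 11 12
dp  0  -  1  1  2  2  1  1  2  2  2  3  2
(- denotes ∞ / unreachable)

2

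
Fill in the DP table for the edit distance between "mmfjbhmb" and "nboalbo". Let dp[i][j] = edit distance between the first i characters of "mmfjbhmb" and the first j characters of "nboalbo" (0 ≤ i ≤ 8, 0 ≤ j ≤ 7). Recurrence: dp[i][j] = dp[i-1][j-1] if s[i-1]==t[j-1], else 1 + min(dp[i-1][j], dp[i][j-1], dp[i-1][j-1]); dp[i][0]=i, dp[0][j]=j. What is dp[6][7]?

   ''  n  b  o  a  l  b  o
''  0  1  2  3  4  5  6  7
 m  1  1  2  3  4  5  6  7
 m  2  2  2  3  4  5  6  7
 f  3  3  3  3  4  5  6  7
 j  4  4  4  4  4  5  6  7
 b  5  5  4  5  5  5  5  6
 h  6  6  5  5  6  6  6  6
 m  7  7  6  6  6  7  7  7
 b  8  8  7  7  7  7  7  8

6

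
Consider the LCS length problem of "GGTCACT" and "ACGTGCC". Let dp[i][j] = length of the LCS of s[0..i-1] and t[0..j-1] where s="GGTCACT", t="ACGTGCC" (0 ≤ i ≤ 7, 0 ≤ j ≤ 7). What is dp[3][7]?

2

   ''  A  C  G  T  G  C  C
''  0  0  0  0  0  0  0  0
 G  0  0  0  1  1  1  1  1
 G  0  0  0  1  1  2  2  2
 T  0  0  0  1  2  2  2  2
 C  0  0  1  1  2  2  3  3
 A  0  1  1  1  2  2  3  3
 C  0  1  2  2  2  2  3  4
 T  0  1  2  2  3  3  3  4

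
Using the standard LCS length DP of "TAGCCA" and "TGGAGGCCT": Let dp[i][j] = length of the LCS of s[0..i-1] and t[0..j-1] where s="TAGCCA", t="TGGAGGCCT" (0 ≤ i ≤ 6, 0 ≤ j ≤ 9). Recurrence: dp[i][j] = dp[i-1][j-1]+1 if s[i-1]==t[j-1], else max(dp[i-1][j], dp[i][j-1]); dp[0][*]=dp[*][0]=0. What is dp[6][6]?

   ''  T  G  G  A  G  G  C  C  T
''  0  0  0  0  0  0  0  0  0  0
 T  0  1  1  1  1  1  1  1  1  1
 A  0  1  1  1  2  2  2  2  2  2
 G  0  1  2  2  2  3  3  3  3  3
 C  0  1  2  2  2  3  3  4  4  4
 C  0  1  2  2  2  3  3  4  5  5
 A  0  1  2  2  3  3  3  4  5  5

3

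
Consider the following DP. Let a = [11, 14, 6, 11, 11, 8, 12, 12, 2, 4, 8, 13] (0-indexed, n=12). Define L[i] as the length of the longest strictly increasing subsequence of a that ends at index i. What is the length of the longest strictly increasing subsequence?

4

   i    0    1    2    3    4    5    6    7    8    9   10   11
a[i]   11   14    6   11   11    8   12   12    2    4    8   13
L[i]    1    2    1    2    2    2    3    3    1    2    3    4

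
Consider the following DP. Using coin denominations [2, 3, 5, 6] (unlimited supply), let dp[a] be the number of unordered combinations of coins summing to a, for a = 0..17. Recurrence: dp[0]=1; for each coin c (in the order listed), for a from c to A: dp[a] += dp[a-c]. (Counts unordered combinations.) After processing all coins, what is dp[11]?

6

after  coin     0     1     2     3     4     5     6     7     8     9    10    11    12    13    14    15    16    17
          2     1     0     1     0     1     0     1     0     1     0     1     0     1     0     1     0     1     0
          3     1     0     1     1     1     1     2     1     2     2     2     2     3     2     3     3     3     3
          5     1     0     1     1     1     2     2     2     3     3     4     4     5     5     6     7     7     8
          6     1     0     1     1     1     2     3     2     4     4     5     6     8     7    10    11    12    14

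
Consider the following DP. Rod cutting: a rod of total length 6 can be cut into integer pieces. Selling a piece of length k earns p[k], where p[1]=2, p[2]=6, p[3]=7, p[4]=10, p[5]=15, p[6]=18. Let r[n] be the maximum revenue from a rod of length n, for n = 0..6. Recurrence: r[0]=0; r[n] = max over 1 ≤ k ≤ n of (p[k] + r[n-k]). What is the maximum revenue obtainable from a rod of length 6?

18

   n    0    1    2    3    4    5    6
r[n]    0    2    6    8   12   15   18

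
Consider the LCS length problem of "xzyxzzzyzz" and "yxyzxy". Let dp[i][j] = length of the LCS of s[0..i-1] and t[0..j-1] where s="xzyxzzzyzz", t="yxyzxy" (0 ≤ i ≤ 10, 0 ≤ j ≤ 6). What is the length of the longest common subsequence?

   ''  y  x  y  z  x  y
''  0  0  0  0  0  0  0
 x  0  0  1  1  1  1  1
 z  0  0  1  1  2  2  2
 y  0  1  1  2  2  2  3
 x  0  1  2  2  2  3  3
 z  0  1  2  2  3  3  3
 z  0  1  2  2  3  3  3
 z  0  1  2  2  3  3  3
 y  0  1  2  3  3  3  4
 z  0  1  2  3  4  4  4
 z  0  1  2  3  4  4  4

4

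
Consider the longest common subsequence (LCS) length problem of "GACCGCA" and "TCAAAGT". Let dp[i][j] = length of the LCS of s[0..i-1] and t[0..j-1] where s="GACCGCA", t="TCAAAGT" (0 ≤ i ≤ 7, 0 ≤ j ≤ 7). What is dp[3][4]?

   ''  T  C  A  A  A  G  T
''  0  0  0  0  0  0  0  0
 G  0  0  0  0  0  0  1  1
 A  0  0  0  1  1  1  1  1
 C  0  0  1  1  1  1  1  1
 C  0  0  1  1  1  1  1  1
 G  0  0  1  1  1  1  2  2
 C  0  0  1  1  1  1  2  2
 A  0  0  1  2  2  2  2  2

1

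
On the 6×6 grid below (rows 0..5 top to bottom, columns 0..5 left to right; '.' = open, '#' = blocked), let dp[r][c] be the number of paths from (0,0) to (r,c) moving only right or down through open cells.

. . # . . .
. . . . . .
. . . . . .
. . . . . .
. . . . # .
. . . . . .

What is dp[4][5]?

r\c   0   1   2   3   4   5
  0   1   1   0   0   0   0
  1   1   2   2   2   2   2
  2   1   3   5   7   9  11
  3   1   4   9  16  25  36
  4   1   5  14  30   0  36
  5   1   6  20  50  50  86

36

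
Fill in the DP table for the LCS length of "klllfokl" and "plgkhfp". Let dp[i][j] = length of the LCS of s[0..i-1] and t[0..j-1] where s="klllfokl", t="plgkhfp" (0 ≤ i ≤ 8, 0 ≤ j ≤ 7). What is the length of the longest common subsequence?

2

   ''  p  l  g  k  h  f  p
''  0  0  0  0  0  0  0  0
 k  0  0  0  0  1  1  1  1
 l  0  0  1  1  1  1  1  1
 l  0  0  1  1  1  1  1  1
 l  0  0  1  1  1  1  1  1
 f  0  0  1  1  1  1  2  2
 o  0  0  1  1  1  1  2  2
 k  0  0  1  1  2  2  2  2
 l  0  0  1  1  2  2  2  2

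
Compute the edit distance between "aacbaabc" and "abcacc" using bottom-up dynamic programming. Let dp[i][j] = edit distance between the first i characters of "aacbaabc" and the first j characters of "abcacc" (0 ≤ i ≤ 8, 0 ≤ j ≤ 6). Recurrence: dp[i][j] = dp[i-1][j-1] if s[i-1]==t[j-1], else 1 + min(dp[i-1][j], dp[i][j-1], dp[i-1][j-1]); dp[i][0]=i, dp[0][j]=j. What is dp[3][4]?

   ''  a  b  c  a  c  c
''  0  1  2  3  4  5  6
 a  1  0  1  2  3  4  5
 a  2  1  1  2  2  3  4
 c  3  2  2  1  2  2  3
 b  4  3  2  2  2  3  3
 a  5  4  3  3  2  3  4
 a  6  5  4  4  3  3  4
 b  7  6  5  5  4  4  4
 c  8  7  6  5  5  4  4

2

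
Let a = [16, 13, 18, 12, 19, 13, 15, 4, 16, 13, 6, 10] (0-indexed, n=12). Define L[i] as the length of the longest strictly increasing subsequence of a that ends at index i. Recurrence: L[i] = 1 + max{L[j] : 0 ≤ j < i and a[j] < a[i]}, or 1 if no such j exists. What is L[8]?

4

   i    0    1    2    3    4    5    6    7    8    9   10   11
a[i]   16   13   18   12   19   13   15    4   16   13    6   10
L[i]    1    1    2    1    3    2    3    1    4    2    2    3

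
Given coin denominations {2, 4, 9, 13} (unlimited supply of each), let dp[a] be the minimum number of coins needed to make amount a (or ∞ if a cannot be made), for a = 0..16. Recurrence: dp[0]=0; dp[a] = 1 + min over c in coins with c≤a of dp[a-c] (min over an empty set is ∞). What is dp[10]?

 a  0  1  2  3  4  5  6  7  8  9 10 11 12 13 14 15 16
dp  0  -  1  -  1  -  2  -  2  1  3  2  3  1  4  2  4
(- denotes ∞ / unreachable)

3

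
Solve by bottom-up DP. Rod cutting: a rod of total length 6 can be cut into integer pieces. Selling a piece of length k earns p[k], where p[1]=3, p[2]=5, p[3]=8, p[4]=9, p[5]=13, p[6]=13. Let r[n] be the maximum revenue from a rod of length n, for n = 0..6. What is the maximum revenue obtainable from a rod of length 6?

18

   n    0    1    2    3    4    5    6
r[n]    0    3    6    9   12   15   18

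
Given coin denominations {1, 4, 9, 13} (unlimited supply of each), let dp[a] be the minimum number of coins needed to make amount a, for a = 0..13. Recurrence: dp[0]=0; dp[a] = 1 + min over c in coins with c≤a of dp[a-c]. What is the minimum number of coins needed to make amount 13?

1

 a  0  1  2  3  4  5  6  7  8  9 10 11 12 13
dp  0  1  2  3  1  2  3  4  2  1  2  3  3  1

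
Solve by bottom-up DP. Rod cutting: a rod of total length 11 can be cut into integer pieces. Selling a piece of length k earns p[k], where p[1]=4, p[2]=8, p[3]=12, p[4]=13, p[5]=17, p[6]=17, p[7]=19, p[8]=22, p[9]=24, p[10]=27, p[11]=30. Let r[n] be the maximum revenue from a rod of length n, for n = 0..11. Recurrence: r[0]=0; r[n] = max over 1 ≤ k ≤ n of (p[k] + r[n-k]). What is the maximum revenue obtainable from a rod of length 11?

44

   n    0    1    2    3    4    5    6    7    8    9   10   11
r[n]    0    4    8   12   16   20   24   28   32   36   40   44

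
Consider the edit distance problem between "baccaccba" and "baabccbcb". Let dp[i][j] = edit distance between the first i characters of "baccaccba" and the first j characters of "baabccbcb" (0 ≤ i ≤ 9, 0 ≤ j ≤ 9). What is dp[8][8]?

   ''  b  a  a  b  c  c  b  c  b
''  0  1  2  3  4  5  6  7  8  9
 b  1  0  1  2  3  4  5  6  7  8
 a  2  1  0  1  2  3  4  5  6  7
 c  3  2  1  1  2  2  3  4  5  6
 c  4  3  2  2  2  2  2  3  4  5
 a  5  4  3  2  3  3  3  3  4  5
 c  6  5  4  3  3  3  3  4  3  4
 c  7  6  5  4  4  3  3  4  4  4
 b  8  7  6  5  4  4  4  3  4  4
 a  9  8  7  6  5  5  5  4  4  5

4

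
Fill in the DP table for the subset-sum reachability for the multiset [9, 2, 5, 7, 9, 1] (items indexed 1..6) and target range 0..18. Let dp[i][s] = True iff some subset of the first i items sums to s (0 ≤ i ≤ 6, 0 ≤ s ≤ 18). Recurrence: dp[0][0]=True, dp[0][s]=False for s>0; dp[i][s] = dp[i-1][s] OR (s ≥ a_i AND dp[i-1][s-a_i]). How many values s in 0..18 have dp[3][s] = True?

i\s   0   1   2   3   4   5   6   7   8   9  10  11  12  13  14  15  16  17  18
  0   T   F   F   F   F   F   F   F   F   F   F   F   F   F   F   F   F   F   F
  1   T   F   F   F   F   F   F   F   F   T   F   F   F   F   F   F   F   F   F
  2   T   F   T   F   F   F   F   F   F   T   F   T   F   F   F   F   F   F   F
  3   T   F   T   F   F   T   F   T   F   T   F   T   F   F   T   F   T   F   F
  4   T   F   T   F   F   T   F   T   F   T   F   T   T   F   T   F   T   F   T
  5   T   F   T   F   F   T   F   T   F   T   F   T   T   F   T   F   T   F   T
  6   T   T   T   T   F   T   T   T   T   T   T   T   T   T   T   T   T   T   T

8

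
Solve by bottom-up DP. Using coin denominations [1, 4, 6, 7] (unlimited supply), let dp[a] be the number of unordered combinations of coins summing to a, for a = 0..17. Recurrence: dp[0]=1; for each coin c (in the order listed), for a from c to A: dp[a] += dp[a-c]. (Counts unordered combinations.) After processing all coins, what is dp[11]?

after  coin     0     1     2     3     4     5     6     7     8     9    10    11    12    13    14    15    16    17
          1     1     1     1     1     1     1     1     1     1     1     1     1     1     1     1     1     1     1
          4     1     1     1     1     2     2     2     2     3     3     3     3     4     4     4     4     5     5
          6     1     1     1     1     2     2     3     3     4     4     5     5     7     7     8     8    10    10
          7     1     1     1     1     2     2     3     4     5     5     6     7     9    10    12    13    15    16

7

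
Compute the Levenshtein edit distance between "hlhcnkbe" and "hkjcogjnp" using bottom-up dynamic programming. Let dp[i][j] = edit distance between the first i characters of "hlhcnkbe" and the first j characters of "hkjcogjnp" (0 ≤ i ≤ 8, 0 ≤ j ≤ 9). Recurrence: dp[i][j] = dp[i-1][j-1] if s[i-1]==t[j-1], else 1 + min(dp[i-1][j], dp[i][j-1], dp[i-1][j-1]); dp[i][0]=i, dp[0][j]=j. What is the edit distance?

7

   ''  h  k  j  c  o  g  j  n  p
''  0  1  2  3  4  5  6  7  8  9
 h  1  0  1  2  3  4  5  6  7  8
 l  2  1  1  2  3  4  5  6  7  8
 h  3  2  2  2  3  4  5  6  7  8
 c  4  3  3  3  2  3  4  5  6  7
 n  5  4  4  4  3  3  4  5  5  6
 k  6  5  4  5  4  4  4  5  6  6
 b  7  6  5  5  5  5  5  5  6  7
 e  8  7  6  6  6  6  6  6  6  7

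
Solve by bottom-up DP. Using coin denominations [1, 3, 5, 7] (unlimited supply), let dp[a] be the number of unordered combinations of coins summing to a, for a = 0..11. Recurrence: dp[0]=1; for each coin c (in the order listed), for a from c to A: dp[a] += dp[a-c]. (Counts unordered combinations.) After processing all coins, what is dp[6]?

4

after  coin     0     1     2     3     4     5     6     7     8     9    10    11
          1     1     1     1     1     1     1     1     1     1     1     1     1
          3     1     1     1     2     2     2     3     3     3     4     4     4
          5     1     1     1     2     2     3     4     4     5     6     7     8
          7     1     1     1     2     2     3     4     5     6     7     9    10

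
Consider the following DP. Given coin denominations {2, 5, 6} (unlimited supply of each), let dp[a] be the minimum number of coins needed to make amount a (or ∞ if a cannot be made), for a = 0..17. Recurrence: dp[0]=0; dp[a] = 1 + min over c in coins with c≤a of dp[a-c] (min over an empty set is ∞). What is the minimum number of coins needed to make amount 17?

3

 a  0  1  2  3  4  5  6  7  8  9 10 11 12 13 14 15 16 17
dp  0  -  1  -  2  1  1  2  2  3  2  2  2  3  3  3  3  3
(- denotes ∞ / unreachable)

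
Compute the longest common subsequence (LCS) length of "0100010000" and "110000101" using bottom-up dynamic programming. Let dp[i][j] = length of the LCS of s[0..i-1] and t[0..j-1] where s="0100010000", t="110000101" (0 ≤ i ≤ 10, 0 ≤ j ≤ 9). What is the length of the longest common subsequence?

6

   ''  1  1  0  0  0  0  1  0  1
''  0  0  0  0  0  0  0  0  0  0
 0  0  0  0  1  1  1  1  1  1  1
 1  0  1  1  1  1  1  1  2  2  2
 0  0  1  1  2  2  2  2  2  3  3
 0  0  1  1  2  3  3  3  3  3  3
 0  0  1  1  2  3  4  4  4  4  4
 1  0  1  2  2  3  4  4  5  5  5
 0  0  1  2  3  3  4  5  5  6  6
 0  0  1  2  3  4  4  5  5  6  6
 0  0  1  2  3  4  5  5  5  6  6
 0  0  1  2  3  4  5  6  6  6  6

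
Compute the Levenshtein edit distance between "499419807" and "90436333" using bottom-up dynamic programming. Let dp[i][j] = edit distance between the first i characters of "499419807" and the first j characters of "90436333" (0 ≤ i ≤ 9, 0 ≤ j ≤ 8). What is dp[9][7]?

   ''  9  0  4  3  6  3  3  3
''  0  1  2  3  4  5  6  7  8
 4  1  1  2  2  3  4  5  6  7
 9  2  1  2  3  3  4  5  6  7
 9  3  2  2  3  4  4  5  6  7
 4  4  3  3  2  3  4  5  6  7
 1  5  4  4  3  3  4  5  6  7
 9  6  5  5  4  4  4  5  6  7
 8  7  6  6  5  5  5  5  6  7
 0  8  7  6  6  6  6  6  6  7
 7  9  8  7  7  7  7  7  7  7

7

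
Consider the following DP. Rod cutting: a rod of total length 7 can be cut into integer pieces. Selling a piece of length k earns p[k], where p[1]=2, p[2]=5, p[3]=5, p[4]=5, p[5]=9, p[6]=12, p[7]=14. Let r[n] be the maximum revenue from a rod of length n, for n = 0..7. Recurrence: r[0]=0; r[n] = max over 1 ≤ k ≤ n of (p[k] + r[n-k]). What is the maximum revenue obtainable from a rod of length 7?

   n    0    1    2    3    4    5    6    7
r[n]    0    2    5    7   10   12   15   17

17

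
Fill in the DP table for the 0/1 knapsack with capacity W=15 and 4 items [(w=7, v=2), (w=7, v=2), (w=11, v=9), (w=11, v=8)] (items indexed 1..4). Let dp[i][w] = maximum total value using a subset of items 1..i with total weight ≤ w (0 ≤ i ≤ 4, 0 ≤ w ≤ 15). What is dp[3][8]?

2

i\w   0   1   2   3   4   5   6   7   8   9  10  11  12  13  14  15
  0   0   0   0   0   0   0   0   0   0   0   0   0   0   0   0   0
  1   0   0   0   0   0   0   0   2   2   2   2   2   2   2   2   2
  2   0   0   0   0   0   0   0   2   2   2   2   2   2   2   4   4
  3   0   0   0   0   0   0   0   2   2   2   2   9   9   9   9   9
  4   0   0   0   0   0   0   0   2   2   2   2   9   9   9   9   9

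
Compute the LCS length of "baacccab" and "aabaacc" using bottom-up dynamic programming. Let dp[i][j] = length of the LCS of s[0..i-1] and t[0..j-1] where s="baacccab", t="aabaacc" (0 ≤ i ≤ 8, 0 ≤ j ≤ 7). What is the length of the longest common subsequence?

   ''  a  a  b  a  a  c  c
''  0  0  0  0  0  0  0  0
 b  0  0  0  1  1  1  1  1
 a  0  1  1  1  2  2  2  2
 a  0  1  2  2  2  3  3  3
 c  0  1  2  2  2  3  4  4
 c  0  1  2  2  2  3  4  5
 c  0  1  2  2  2  3  4  5
 a  0  1  2  2  3  3  4  5
 b  0  1  2  3  3  3  4  5

5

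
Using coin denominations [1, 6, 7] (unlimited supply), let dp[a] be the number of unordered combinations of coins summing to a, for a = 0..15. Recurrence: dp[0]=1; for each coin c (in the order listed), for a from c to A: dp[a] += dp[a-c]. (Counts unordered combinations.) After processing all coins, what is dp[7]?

after  coin     0     1     2     3     4     5     6     7     8     9    10    11    12    13    14    15
          1     1     1     1     1     1     1     1     1     1     1     1     1     1     1     1     1
          6     1     1     1     1     1     1     2     2     2     2     2     2     3     3     3     3
          7     1     1     1     1     1     1     2     3     3     3     3     3     4     5     6     6

3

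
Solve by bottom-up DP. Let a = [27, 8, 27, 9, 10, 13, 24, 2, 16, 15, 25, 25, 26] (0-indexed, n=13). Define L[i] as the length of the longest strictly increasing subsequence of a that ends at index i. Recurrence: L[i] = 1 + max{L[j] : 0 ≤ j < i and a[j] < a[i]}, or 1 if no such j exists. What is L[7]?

   i    0    1    2    3    4    5    6    7    8    9   10   11   12
a[i]   27    8   27    9   10   13   24    2   16   15   25   25   26
L[i]    1    1    2    2    3    4    5    1    5    5    6    6    7

1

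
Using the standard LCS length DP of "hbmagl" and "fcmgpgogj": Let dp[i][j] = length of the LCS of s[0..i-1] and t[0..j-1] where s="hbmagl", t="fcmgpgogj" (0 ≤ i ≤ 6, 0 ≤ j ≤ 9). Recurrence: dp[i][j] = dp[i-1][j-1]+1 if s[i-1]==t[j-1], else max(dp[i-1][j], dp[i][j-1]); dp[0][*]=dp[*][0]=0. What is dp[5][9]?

2

   ''  f  c  m  g  p  g  o  g  j
''  0  0  0  0  0  0  0  0  0  0
 h  0  0  0  0  0  0  0  0  0  0
 b  0  0  0  0  0  0  0  0  0  0
 m  0  0  0  1  1  1  1  1  1  1
 a  0  0  0  1  1  1  1  1  1  1
 g  0  0  0  1  2  2  2  2  2  2
 l  0  0  0  1  2  2  2  2  2  2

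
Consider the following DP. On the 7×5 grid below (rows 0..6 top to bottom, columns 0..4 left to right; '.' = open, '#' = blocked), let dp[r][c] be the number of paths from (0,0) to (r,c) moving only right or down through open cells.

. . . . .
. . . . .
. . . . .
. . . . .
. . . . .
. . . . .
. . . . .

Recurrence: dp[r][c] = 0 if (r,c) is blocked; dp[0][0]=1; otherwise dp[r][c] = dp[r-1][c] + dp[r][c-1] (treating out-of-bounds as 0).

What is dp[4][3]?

r\c   0   1   2   3   4
  0   1   1   1   1   1
  1   1   2   3   4   5
  2   1   3   6  10  15
  3   1   4  10  20  35
  4   1   5  15  35  70
  5   1   6  21  56 126
  6   1   7  28  84 210

35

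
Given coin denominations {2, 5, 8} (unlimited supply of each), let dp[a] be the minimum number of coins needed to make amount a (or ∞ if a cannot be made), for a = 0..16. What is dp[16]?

 a  0  1  2  3  4  5  6  7  8  9 10 11 12 13 14 15 16
dp  0  -  1  -  2  1  3  2  1  3  2  4  3  2  4  3  2
(- denotes ∞ / unreachable)

2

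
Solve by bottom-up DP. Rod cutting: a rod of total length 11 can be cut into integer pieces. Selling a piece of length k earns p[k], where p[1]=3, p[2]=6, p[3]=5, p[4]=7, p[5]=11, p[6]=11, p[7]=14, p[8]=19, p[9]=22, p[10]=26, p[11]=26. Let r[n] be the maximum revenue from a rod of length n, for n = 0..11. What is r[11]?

   n    0    1    2    3    4    5    6    7    8    9   10   11
r[n]    0    3    6    9   12   15   18   21   24   27   30   33

33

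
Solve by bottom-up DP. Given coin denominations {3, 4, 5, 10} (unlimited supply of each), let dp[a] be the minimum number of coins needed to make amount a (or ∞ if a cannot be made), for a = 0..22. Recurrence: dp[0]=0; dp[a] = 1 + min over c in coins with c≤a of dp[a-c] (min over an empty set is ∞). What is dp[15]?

 a  0  1  2  3  4  5  6  7  8  9 10 11 12 13 14 15 16 17 18 19 20 21 22
dp  0  -  -  1  1  1  2  2  2  2  1  3  3  2  2  2  3  3  3  3  2  4  4
(- denotes ∞ / unreachable)

2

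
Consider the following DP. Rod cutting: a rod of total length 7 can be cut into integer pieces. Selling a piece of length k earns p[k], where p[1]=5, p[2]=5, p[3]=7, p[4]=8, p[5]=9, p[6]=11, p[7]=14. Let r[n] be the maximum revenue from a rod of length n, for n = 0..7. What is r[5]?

   n    0    1    2    3    4    5    6    7
r[n]    0    5   10   15   20   25   30   35

25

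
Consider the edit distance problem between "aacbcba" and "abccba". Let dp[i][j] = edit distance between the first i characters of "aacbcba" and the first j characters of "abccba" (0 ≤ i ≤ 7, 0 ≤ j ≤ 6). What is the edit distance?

2

   ''  a  b  c  c  b  a
''  0  1  2  3  4  5  6
 a  1  0  1  2  3  4  5
 a  2  1  1  2  3  4  4
 c  3  2  2  1  2  3  4
 b  4  3  2  2  2  2  3
 c  5  4  3  2  2  3  3
 b  6  5  4  3  3  2  3
 a  7  6  5  4  4  3  2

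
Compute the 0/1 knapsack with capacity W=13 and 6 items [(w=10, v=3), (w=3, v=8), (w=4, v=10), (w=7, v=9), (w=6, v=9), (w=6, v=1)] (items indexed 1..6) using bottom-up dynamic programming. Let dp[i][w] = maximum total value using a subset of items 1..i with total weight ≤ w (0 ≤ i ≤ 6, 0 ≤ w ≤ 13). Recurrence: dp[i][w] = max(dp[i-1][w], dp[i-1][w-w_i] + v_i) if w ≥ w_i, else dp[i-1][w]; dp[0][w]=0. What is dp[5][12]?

19

i\w   0   1   2   3   4   5   6   7   8   9  10  11  12  13
  0   0   0   0   0   0   0   0   0   0   0   0   0   0   0
  1   0   0   0   0   0   0   0   0   0   0   3   3   3   3
  2   0   0   0   8   8   8   8   8   8   8   8   8   8  11
  3   0   0   0   8  10  10  10  18  18  18  18  18  18  18
  4   0   0   0   8  10  10  10  18  18  18  18  19  19  19
  5   0   0   0   8  10  10  10  18  18  18  19  19  19  27
  6   0   0   0   8  10  10  10  18  18  18  19  19  19  27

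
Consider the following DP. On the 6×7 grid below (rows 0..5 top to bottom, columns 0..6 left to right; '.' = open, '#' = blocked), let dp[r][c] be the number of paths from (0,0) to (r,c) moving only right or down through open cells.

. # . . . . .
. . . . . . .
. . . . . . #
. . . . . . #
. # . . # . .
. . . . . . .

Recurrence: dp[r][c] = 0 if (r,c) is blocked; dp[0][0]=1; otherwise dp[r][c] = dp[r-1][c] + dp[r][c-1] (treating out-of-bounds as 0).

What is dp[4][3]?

16

r\c   0   1   2   3   4   5   6
  0   1   0   0   0   0   0   0
  1   1   1   1   1   1   1   1
  2   1   2   3   4   5   6   0
  3   1   3   6  10  15  21   0
  4   1   0   6  16   0  21  21
  5   1   1   7  23  23  44  65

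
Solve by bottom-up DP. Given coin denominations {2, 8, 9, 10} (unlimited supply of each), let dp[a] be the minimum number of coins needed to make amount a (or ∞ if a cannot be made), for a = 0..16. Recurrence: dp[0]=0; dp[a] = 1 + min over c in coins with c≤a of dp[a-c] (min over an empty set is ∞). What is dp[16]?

 a  0  1  2  3  4  5  6  7  8  9 10 11 12 13 14 15 16
dp  0  -  1  -  2  -  3  -  1  1  1  2  2  3  3  4  2
(- denotes ∞ / unreachable)

2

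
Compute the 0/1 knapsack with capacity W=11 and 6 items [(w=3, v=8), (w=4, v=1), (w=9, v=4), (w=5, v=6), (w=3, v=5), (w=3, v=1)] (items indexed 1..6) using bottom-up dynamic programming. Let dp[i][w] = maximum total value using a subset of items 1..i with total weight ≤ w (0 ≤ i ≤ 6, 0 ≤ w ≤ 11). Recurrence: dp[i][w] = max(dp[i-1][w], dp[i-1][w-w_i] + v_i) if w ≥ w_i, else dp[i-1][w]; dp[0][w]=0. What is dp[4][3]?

8

i\w   0   1   2   3   4   5   6   7   8   9  10  11
  0   0   0   0   0   0   0   0   0   0   0   0   0
  1   0   0   0   8   8   8   8   8   8   8   8   8
  2   0   0   0   8   8   8   8   9   9   9   9   9
  3   0   0   0   8   8   8   8   9   9   9   9   9
  4   0   0   0   8   8   8   8   9  14  14  14  14
  5   0   0   0   8   8   8  13  13  14  14  14  19
  6   0   0   0   8   8   8  13  13  14  14  14  19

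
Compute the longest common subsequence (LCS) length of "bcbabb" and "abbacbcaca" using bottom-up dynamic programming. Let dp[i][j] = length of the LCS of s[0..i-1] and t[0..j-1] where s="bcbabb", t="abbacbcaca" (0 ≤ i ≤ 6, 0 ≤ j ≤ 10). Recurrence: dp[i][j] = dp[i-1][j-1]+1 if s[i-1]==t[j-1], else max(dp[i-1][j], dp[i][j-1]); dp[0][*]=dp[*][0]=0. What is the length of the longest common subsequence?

   ''  a  b  b  a  c  b  c  a  c  a
''  0  0  0  0  0  0  0  0  0  0  0
 b  0  0  1  1  1  1  1  1  1  1  1
 c  0  0  1  1  1  2  2  2  2  2  2
 b  0  0  1  2  2  2  3  3  3  3  3
 a  0  1  1  2  3  3  3  3  4  4  4
 b  0  1  2  2  3  3  4  4  4  4  4
 b  0  1  2  3  3  3  4  4  4  4  4

4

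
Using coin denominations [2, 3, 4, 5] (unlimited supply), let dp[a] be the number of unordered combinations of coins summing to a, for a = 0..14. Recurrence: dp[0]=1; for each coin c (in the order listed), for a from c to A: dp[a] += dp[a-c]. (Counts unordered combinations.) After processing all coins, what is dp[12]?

after  coin     0     1     2     3     4     5     6     7     8     9    10    11    12    13    14
          2     1     0     1     0     1     0     1     0     1     0     1     0     1     0     1
          3     1     0     1     1     1     1     2     1     2     2     2     2     3     2     3
          4     1     0     1     1     2     1     3     2     4     3     5     4     7     5     8
          5     1     0     1     1     2     2     3     3     5     5     7     7    10    10    13

10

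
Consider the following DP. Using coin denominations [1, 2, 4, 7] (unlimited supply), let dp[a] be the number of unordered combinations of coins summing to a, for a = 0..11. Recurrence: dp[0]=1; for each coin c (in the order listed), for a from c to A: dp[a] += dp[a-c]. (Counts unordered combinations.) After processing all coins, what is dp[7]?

after  coin     0     1     2     3     4     5     6     7     8     9    10    11
          1     1     1     1     1     1     1     1     1     1     1     1     1
          2     1     1     2     2     3     3     4     4     5     5     6     6
          4     1     1     2     2     4     4     6     6     9     9    12    12
          7     1     1     2     2     4     4     6     7    10    11    14    16

7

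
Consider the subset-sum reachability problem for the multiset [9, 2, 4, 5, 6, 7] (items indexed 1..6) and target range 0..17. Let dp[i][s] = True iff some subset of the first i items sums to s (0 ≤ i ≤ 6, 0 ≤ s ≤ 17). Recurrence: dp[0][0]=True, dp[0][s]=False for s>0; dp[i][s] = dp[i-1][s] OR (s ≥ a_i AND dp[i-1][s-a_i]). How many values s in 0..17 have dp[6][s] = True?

i\s   0   1   2   3   4   5   6   7   8   9  10  11  12  13  14  15  16  17
  0   T   F   F   F   F   F   F   F   F   F   F   F   F   F   F   F   F   F
  1   T   F   F   F   F   F   F   F   F   T   F   F   F   F   F   F   F   F
  2   T   F   T   F   F   F   F   F   F   T   F   T   F   F   F   F   F   F
  3   T   F   T   F   T   F   T   F   F   T   F   T   F   T   F   T   F   F
  4   T   F   T   F   T   T   T   T   F   T   F   T   F   T   T   T   T   F
  5   T   F   T   F   T   T   T   T   T   T   T   T   T   T   T   T   T   T
  6   T   F   T   F   T   T   T   T   T   T   T   T   T   T   T   T   T   T

16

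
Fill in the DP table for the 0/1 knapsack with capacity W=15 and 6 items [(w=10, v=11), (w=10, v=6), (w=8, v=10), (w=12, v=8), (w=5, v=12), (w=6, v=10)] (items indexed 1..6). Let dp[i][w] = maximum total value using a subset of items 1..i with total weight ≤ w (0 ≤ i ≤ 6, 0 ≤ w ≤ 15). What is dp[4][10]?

11

i\w   0   1   2   3   4   5   6   7   8   9  10  11  12  13  14  15
  0   0   0   0   0   0   0   0   0   0   0   0   0   0   0   0   0
  1   0   0   0   0   0   0   0   0   0   0  11  11  11  11  11  11
  2   0   0   0   0   0   0   0   0   0   0  11  11  11  11  11  11
  3   0   0   0   0   0   0   0   0  10  10  11  11  11  11  11  11
  4   0   0   0   0   0   0   0   0  10  10  11  11  11  11  11  11
  5   0   0   0   0   0  12  12  12  12  12  12  12  12  22  22  23
  6   0   0   0   0   0  12  12  12  12  12  12  22  22  22  22  23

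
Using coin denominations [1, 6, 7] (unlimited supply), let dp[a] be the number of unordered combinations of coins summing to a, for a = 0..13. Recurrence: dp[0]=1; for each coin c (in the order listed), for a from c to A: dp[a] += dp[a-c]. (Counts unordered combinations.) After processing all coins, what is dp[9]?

after  coin     0     1     2     3     4     5     6     7     8     9    10    11    12    13
          1     1     1     1     1     1     1     1     1     1     1     1     1     1     1
          6     1     1     1     1     1     1     2     2     2     2     2     2     3     3
          7     1     1     1     1     1     1     2     3     3     3     3     3     4     5

3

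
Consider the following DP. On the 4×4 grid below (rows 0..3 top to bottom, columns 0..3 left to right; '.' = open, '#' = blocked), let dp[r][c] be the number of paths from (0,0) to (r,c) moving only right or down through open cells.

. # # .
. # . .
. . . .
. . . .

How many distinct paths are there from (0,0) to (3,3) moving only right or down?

r\c   0   1   2   3
  0   1   0   0   0
  1   1   0   0   0
  2   1   1   1   1
  3   1   2   3   4

4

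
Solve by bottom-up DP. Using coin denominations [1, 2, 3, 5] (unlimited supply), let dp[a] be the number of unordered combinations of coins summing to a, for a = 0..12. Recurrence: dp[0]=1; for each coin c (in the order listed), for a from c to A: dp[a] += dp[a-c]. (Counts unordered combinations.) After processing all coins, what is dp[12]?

29

after  coin     0     1     2     3     4     5     6     7     8     9    10    11    12
          1     1     1     1     1     1     1     1     1     1     1     1     1     1
          2     1     1     2     2     3     3     4     4     5     5     6     6     7
          3     1     1     2     3     4     5     7     8    10    12    14    16    19
          5     1     1     2     3     4     6     8    10    13    16    20    24    29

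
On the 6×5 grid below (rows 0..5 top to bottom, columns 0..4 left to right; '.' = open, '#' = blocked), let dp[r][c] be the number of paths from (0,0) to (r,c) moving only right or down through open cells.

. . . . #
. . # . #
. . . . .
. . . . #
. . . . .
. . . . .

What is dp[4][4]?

r\c   0   1   2   3   4
  0   1   1   1   1   0
  1   1   2   0   1   0
  2   1   3   3   4   4
  3   1   4   7  11   0
  4   1   5  12  23  23
  5   1   6  18  41  64

23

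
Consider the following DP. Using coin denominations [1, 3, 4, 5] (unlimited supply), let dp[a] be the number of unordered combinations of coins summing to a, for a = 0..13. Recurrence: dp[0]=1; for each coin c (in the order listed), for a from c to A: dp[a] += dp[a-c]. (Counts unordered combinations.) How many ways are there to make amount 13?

after  coin     0     1     2     3     4     5     6     7     8     9    10    11    12    13
          1     1     1     1     1     1     1     1     1     1     1     1     1     1     1
          3     1     1     1     2     2     2     3     3     3     4     4     4     5     5
          4     1     1     1     2     3     3     4     5     6     7     8     9    11    12
          5     1     1     1     2     3     4     5     6     8    10    12    14    17    20

20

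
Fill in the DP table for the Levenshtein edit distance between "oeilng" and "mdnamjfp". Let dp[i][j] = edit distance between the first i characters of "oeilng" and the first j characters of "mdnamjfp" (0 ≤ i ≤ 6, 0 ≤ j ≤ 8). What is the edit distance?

   ''  m  d  n  a  m  j  f  p
''  0  1  2  3  4  5  6  7  8
 o  1  1  2  3  4  5  6  7  8
 e  2  2  2  3  4  5  6  7  8
 i  3  3  3  3  4  5  6  7  8
 l  4  4  4  4  4  5  6  7  8
 n  5  5  5  4  5  5  6  7  8
 g  6  6  6  5  5  6  6  7  8

8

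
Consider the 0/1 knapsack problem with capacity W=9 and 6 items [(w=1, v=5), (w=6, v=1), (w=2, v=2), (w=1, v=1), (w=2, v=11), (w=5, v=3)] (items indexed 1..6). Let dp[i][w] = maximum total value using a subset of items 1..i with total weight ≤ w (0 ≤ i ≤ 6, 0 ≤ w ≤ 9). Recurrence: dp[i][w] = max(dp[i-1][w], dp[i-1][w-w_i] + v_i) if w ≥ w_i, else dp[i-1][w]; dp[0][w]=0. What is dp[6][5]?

18

i\w   0   1   2   3   4   5   6   7   8   9
  0   0   0   0   0   0   0   0   0   0   0
  1   0   5   5   5   5   5   5   5   5   5
  2   0   5   5   5   5   5   5   6   6   6
  3   0   5   5   7   7   7   7   7   7   8
  4   0   5   6   7   8   8   8   8   8   8
  5   0   5  11  16  17  18  19  19  19  19
  6   0   5  11  16  17  18  19  19  19  20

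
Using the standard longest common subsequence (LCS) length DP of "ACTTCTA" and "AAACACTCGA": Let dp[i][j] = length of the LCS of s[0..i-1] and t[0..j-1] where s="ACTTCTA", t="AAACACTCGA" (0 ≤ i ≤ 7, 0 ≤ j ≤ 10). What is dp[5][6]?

   ''  A  A  A  C  A  C  T  C  G  A
''  0  0  0  0  0  0  0  0  0  0  0
 A  0  1  1  1  1  1  1  1  1  1  1
 C  0  1  1  1  2  2  2  2  2  2  2
 T  0  1  1  1  2  2  2  3  3  3  3
 T  0  1  1  1  2  2  2  3  3  3  3
 C  0  1  1  1  2  2  3  3  4  4  4
 T  0  1  1  1  2  2  3  4  4  4  4
 A  0  1  2  2  2  3  3  4  4  4  5

3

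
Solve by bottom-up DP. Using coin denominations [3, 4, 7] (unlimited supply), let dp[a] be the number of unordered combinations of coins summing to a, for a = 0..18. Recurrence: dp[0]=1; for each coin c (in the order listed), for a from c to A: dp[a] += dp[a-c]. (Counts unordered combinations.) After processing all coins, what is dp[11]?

after  coin     0     1     2     3     4     5     6     7     8     9    10    11    12    13    14    15    16    17    18
          3     1     0     0     1     0     0     1     0     0     1     0     0     1     0     0     1     0     0     1
          4     1     0     0     1     1     0     1     1     1     1     1     1     2     1     1     2     2     1     2
          7     1     0     0     1     1     0     1     2     1     1     2     2     2     2     3     3     3     3     4

2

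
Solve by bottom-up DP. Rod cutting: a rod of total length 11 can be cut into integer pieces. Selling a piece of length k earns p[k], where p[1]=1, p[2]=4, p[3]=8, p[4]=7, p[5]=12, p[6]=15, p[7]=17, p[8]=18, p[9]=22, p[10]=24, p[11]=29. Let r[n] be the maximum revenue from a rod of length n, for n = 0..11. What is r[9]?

   n    0    1    2    3    4    5    6    7    8    9   10   11
r[n]    0    1    4    8    9   12   16   17   20   24   25   29

24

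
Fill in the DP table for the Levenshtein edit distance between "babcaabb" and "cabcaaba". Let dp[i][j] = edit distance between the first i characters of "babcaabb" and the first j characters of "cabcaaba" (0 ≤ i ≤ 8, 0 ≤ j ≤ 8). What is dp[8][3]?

5

   ''  c  a  b  c  a  a  b  a
''  0  1  2  3  4  5  6  7  8
 b  1  1  2  2  3  4  5  6  7
 a  2  2  1  2  3  3  4  5  6
 b  3  3  2  1  2  3  4  4  5
 c  4  3  3  2  1  2  3  4  5
 a  5  4  3  3  2  1  2  3  4
 a  6  5  4  4  3  2  1  2  3
 b  7  6  5  4  4  3  2  1  2
 b  8  7  6  5  5  4  3  2  2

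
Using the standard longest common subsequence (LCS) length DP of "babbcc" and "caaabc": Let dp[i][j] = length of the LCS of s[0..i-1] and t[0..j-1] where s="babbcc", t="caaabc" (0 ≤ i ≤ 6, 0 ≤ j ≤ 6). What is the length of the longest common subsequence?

3

   ''  c  a  a  a  b  c
''  0  0  0  0  0  0  0
 b  0  0  0  0  0  1  1
 a  0  0  1  1  1  1  1
 b  0  0  1  1  1  2  2
 b  0  0  1  1  1  2  2
 c  0  1  1  1  1  2  3
 c  0  1  1  1  1  2  3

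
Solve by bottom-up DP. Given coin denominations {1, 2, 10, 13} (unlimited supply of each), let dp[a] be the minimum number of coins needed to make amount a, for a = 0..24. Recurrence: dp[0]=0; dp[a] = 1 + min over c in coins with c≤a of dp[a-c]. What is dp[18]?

4

 a  0  1  2  3  4  5  6  7  8  9 10 11 12 13 14 15 16 17 18 19 20 21 22 23 24
dp  0  1  1  2  2  3  3  4  4  5  1  2  2  1  2  2  3  3  4  4  2  3  3  2  3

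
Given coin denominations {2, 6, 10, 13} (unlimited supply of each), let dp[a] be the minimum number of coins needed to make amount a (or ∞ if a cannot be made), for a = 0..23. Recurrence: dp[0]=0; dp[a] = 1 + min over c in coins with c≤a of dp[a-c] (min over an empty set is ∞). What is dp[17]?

3

 a  0  1  2  3  4  5  6  7  8  9 10 11 12 13 14 15 16 17 18 19 20 21 22 23
dp  0  -  1  -  2  -  1  -  2  -  1  -  2  1  3  2  2  3  3  2  2  3  3  2
(- denotes ∞ / unreachable)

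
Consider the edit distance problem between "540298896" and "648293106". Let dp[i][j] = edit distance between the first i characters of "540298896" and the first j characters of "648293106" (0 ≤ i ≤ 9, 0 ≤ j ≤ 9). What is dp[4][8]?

   ''  6  4  8  2  9  3  1  0  6
''  0  1  2  3  4  5  6  7  8  9
 5  1  1  2  3  4  5  6  7  8  9
 4  2  2  1  2  3  4  5  6  7  8
 0  3  3  2  2  3  4  5  6  6  7
 2  4  4  3  3  2  3  4  5  6  7
 9  5  5  4  4  3  2  3  4  5  6
 8  6  6  5  4  4  3  3  4  5  6
 8  7  7  6  5  5  4  4  4  5  6
 9  8  8  7  6  6  5  5  5  5  6
 6  9  8  8  7  7  6  6  6  6  5

6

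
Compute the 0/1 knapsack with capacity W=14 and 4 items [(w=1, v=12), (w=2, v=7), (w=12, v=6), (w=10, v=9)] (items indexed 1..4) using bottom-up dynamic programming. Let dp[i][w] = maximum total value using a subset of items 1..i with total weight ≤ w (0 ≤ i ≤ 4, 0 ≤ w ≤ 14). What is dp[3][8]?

19

i\w   0   1   2   3   4   5   6   7   8   9  10  11  12  13  14
  0   0   0   0   0   0   0   0   0   0   0   0   0   0   0   0
  1   0  12  12  12  12  12  12  12  12  12  12  12  12  12  12
  2   0  12  12  19  19  19  19  19  19  19  19  19  19  19  19
  3   0  12  12  19  19  19  19  19  19  19  19  19  19  19  19
  4   0  12  12  19  19  19  19  19  19  19  19  21  21  28  28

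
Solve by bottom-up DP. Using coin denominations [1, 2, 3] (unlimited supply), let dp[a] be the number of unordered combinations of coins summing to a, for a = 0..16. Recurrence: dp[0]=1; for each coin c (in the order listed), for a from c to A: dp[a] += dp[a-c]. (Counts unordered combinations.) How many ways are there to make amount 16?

after  coin     0     1     2     3     4     5     6     7     8     9    10    11    12    13    14    15    16
          1     1     1     1     1     1     1     1     1     1     1     1     1     1     1     1     1     1
          2     1     1     2     2     3     3     4     4     5     5     6     6     7     7     8     8     9
          3     1     1     2     3     4     5     7     8    10    12    14    16    19    21    24    27    30

30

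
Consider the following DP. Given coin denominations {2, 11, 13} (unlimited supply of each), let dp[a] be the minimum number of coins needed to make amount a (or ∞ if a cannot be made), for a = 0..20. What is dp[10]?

 a  0  1  2  3  4  5  6  7  8  9 10 11 12 13 14 15 16 17 18 19 20
dp  0  -  1  -  2  -  3  -  4  -  5  1  6  1  7  2  8  3  9  4 10
(- denotes ∞ / unreachable)

5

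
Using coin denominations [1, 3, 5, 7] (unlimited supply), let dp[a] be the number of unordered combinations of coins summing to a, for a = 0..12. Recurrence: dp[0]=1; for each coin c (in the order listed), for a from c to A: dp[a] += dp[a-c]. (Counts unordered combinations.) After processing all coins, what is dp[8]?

after  coin     0     1     2     3     4     5     6     7     8     9    10    11    12
          1     1     1     1     1     1     1     1     1     1     1     1     1     1
          3     1     1     1     2     2     2     3     3     3     4     4     4     5
          5     1     1     1     2     2     3     4     4     5     6     7     8     9
          7     1     1     1     2     2     3     4     5     6     7     9    10    12

6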